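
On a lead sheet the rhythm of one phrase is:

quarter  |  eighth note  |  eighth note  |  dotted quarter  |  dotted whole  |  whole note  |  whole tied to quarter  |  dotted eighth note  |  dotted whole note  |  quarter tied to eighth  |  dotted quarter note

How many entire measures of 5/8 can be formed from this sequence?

11

One bar of 5/8 = 10 sixteenth notes.
In sixteenth notes: quarter = 4; eighth note = 2; eighth note = 2; dotted quarter = 6; dotted whole = 24; whole note = 16; whole tied to quarter (whole + quarter) = 20; dotted eighth note = 3; dotted whole note = 24; quarter tied to eighth (quarter + eighth) = 6; dotted quarter note = 6.
Sum: 4 + 2 + 2 + 6 + 24 + 16 + 20 + 3 + 24 + 6 + 6 = 113.
113 ÷ 10 = 11 complete bars with 3 left over.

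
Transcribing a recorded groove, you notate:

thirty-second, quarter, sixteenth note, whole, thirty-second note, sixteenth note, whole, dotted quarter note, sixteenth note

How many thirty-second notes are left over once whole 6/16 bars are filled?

8

One bar of 6/16 = 12 thirty-second notes.
In thirty-second notes: thirty-second = 1; quarter = 8; sixteenth note = 2; whole = 32; thirty-second note = 1; sixteenth note = 2; whole = 32; dotted quarter note = 12; sixteenth note = 2.
Sum: 1 + 8 + 2 + 32 + 1 + 2 + 32 + 12 + 2 = 92.
92 ÷ 12 = 7 complete bars with 8 thirty-second notes remaining.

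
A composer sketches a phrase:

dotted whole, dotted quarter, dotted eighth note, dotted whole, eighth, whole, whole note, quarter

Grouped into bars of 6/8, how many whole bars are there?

7

One bar of 6/8 = 12 sixteenth notes.
Express everything in sixteenth notes: dotted whole = 24; dotted quarter = 6; dotted eighth note = 3; dotted whole = 24; eighth = 2; whole = 16; whole note = 16; quarter = 4.
Adding: 24 + 6 + 3 + 24 + 2 + 16 + 16 + 4 = 95.
95 ÷ 12 = 7 complete bars with 11 left over.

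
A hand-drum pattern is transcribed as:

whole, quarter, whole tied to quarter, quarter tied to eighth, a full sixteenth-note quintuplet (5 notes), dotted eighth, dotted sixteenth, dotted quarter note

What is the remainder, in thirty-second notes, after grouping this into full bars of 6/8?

One bar of 6/8 = 24 thirty-second notes.
Working in thirty-second notes: whole = 32; quarter = 8; whole tied to quarter (whole + quarter) = 40; quarter tied to eighth (quarter + eighth) = 12; a full sixteenth-note quintuplet (5 notes) (five quintuplet sixteenths span one quarter) = 8; dotted eighth = 6; dotted sixteenth = 3; dotted quarter note = 12.
Adding: 32 + 8 + 40 + 12 + 8 + 6 + 3 + 12 = 121.
121 ÷ 24 = 5 complete bars with 1 thirty-second note remaining.

1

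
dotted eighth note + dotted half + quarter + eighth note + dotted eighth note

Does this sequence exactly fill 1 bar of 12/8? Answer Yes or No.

Yes

One bar of 12/8 = 24 sixteenth notes.
In sixteenth notes: dotted eighth note = 3; dotted half = 12; quarter = 4; eighth note = 2; dotted eighth note = 3.
Sum: 3 + 12 + 4 + 2 + 3 = 24.
24 equals 24, so the answer is Yes.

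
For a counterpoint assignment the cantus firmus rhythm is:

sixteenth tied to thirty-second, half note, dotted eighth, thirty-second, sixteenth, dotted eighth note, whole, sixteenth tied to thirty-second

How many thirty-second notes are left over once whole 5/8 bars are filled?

One bar of 5/8 = 20 thirty-second notes.
Convert each value to thirty-second notes: sixteenth tied to thirty-second (sixteenth + thirty-second) = 3; half note = 16; dotted eighth = 6; thirty-second = 1; sixteenth = 2; dotted eighth note = 6; whole = 32; sixteenth tied to thirty-second (sixteenth + thirty-second) = 3.
Total: 3 + 16 + 6 + 1 + 2 + 6 + 32 + 3 = 69.
69 ÷ 20 = 3 complete bars with 9 thirty-second notes remaining.

9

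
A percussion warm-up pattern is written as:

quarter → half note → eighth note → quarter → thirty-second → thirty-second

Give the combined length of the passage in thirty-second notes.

Express everything in thirty-second notes: quarter = 8; half note = 16; eighth note = 4; quarter = 8; thirty-second = 1; thirty-second = 1.
Sum: 8 + 16 + 4 + 8 + 1 + 1 = 38 thirty-second notes.

38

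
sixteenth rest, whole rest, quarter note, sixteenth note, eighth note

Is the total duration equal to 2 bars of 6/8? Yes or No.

One bar of 6/8 = 12 sixteenth notes, so 2 bars = 24.
Convert each value to sixteenth notes: sixteenth rest = 1; whole rest = 16; quarter note = 4; sixteenth note = 1; eighth note = 2.
Sum: 1 + 16 + 4 + 1 + 2 = 24.
24 equals 24, so the answer is Yes.

Yes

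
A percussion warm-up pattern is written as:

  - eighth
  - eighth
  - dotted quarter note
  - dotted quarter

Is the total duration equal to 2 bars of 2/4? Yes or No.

Yes

One bar of 2/4 = 4 eighth notes, so 2 bars = 8.
In eighth notes: eighth = 1; eighth = 1; dotted quarter note = 3; dotted quarter = 3.
Altogether 1 + 1 + 3 + 3 = 8.
8 equals 8, so the answer is Yes.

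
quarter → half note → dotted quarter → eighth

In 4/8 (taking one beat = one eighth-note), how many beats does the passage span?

10

One eighth-note beat = 2 sixteenth notes.
Express everything in sixteenth notes: quarter = 4; half note = 8; dotted quarter = 6; eighth = 2.
Altogether 4 + 8 + 6 + 2 = 20.
20 ÷ 2 = 10 beats.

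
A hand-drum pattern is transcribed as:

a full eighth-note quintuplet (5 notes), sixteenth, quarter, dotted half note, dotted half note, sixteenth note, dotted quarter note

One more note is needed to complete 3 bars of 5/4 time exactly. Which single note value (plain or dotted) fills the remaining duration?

whole note

3 bars of 5/4 = 60 sixteenth notes.
In sixteenth notes: a full eighth-note quintuplet (5 notes) (five quintuplet eighths span one half) = 8; sixteenth = 1; quarter = 4; dotted half note = 12; dotted half note = 12; sixteenth note = 1; dotted quarter note = 6.
Total: 8 + 1 + 4 + 12 + 12 + 1 + 6 = 44.
Remaining: 60 − 44 = 16 sixteenth notes, which is a whole note.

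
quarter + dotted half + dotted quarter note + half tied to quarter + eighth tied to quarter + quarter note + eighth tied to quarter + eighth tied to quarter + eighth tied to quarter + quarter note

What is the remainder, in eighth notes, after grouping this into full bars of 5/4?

3

One bar of 5/4 = 10 eighth notes.
In eighth notes: quarter = 2; dotted half = 6; dotted quarter note = 3; half tied to quarter (half + quarter) = 6; eighth tied to quarter (eighth + quarter) = 3; quarter note = 2; eighth tied to quarter (eighth + quarter) = 3; eighth tied to quarter (eighth + quarter) = 3; eighth tied to quarter (eighth + quarter) = 3; quarter note = 2.
Total: 2 + 6 + 3 + 6 + 3 + 2 + 3 + 3 + 3 + 2 = 33.
33 ÷ 10 = 3 complete bars with 3 eighth notes remaining.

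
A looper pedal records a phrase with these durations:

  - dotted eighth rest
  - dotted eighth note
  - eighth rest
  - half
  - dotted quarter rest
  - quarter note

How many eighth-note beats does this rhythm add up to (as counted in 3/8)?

One eighth-note beat = 2 sixteenth notes.
Express everything in sixteenth notes: dotted eighth rest = 3; dotted eighth note = 3; eighth rest = 2; half = 8; dotted quarter rest = 6; quarter note = 4.
Sum: 3 + 3 + 2 + 8 + 6 + 4 = 26.
26 ÷ 2 = 13 beats.

13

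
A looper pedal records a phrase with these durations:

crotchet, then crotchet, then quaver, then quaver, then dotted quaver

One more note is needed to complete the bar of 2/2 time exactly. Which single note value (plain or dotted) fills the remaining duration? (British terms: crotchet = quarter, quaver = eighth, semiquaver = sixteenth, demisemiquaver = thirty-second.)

The bar of 2/2 = 16 sixteenth notes.
In sixteenth notes: crotchet = 4; crotchet = 4; quaver = 2; quaver = 2; dotted quaver = 3.
Adding: 4 + 4 + 2 + 2 + 3 = 15.
Remaining: 16 − 15 = 1 sixteenth note, which is a sixteenth note.

sixteenth note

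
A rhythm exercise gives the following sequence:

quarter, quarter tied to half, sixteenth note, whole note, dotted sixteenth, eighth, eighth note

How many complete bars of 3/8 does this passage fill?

One bar of 3/8 = 12 thirty-second notes.
In thirty-second notes: quarter = 8; quarter tied to half (quarter + half) = 24; sixteenth note = 2; whole note = 32; dotted sixteenth = 3; eighth = 4; eighth note = 4.
Sum: 8 + 24 + 2 + 32 + 3 + 4 + 4 = 77.
77 ÷ 12 = 6 complete bars with 5 left over.

6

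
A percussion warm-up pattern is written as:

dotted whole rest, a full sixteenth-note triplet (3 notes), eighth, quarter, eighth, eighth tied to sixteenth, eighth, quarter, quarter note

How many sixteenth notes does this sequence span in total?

47

Working in sixteenth notes: dotted whole rest = 24; a full sixteenth-note triplet (3 notes) (three triplet sixteenths span one eighth) = 2; eighth = 2; quarter = 4; eighth = 2; eighth tied to sixteenth (eighth + sixteenth) = 3; eighth = 2; quarter = 4; quarter note = 4.
Sum: 24 + 2 + 2 + 4 + 2 + 3 + 2 + 4 + 4 = 47 sixteenth notes.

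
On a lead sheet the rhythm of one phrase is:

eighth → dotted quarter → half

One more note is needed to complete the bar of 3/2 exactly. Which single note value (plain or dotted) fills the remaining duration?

The bar of 3/2 = 12 eighth notes.
Convert each value to eighth notes: eighth = 1; dotted quarter = 3; half = 4.
Total: 1 + 3 + 4 = 8.
Remaining: 12 − 8 = 4 eighth notes, which is a half note.

half note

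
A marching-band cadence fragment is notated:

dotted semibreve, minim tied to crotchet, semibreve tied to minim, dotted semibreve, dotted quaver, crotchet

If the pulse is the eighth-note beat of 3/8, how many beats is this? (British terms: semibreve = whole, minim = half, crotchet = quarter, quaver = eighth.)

45.5

One eighth-note beat = 2 sixteenth notes.
Each duration in sixteenth notes: dotted semibreve = 24; minim tied to crotchet (minim + crotchet) = 12; semibreve tied to minim (semibreve + minim) = 24; dotted semibreve = 24; dotted quaver = 3; crotchet = 4.
Total: 24 + 12 + 24 + 24 + 3 + 4 = 91.
91 ÷ 2 = 45.5 beats.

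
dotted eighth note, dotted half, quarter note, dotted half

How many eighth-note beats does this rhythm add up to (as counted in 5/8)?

15.5

One eighth-note beat = 2 sixteenth notes.
Working in sixteenth notes: dotted eighth note = 3; dotted half = 12; quarter note = 4; dotted half = 12.
Adding: 3 + 12 + 4 + 12 = 31.
31 ÷ 2 = 15.5 beats.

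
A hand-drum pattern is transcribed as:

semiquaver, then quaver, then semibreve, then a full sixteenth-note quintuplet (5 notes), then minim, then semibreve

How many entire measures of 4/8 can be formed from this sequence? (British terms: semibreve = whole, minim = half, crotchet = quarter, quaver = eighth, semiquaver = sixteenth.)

One bar of 4/8 = 8 sixteenth notes.
Convert each value to sixteenth notes: semiquaver = 1; quaver = 2; semibreve = 16; a full sixteenth-note quintuplet (5 notes) (five quintuplet sixteenths span one quarter) = 4; minim = 8; semibreve = 16.
Sum: 1 + 2 + 16 + 4 + 8 + 16 = 47.
47 ÷ 8 = 5 complete bars with 7 left over.

5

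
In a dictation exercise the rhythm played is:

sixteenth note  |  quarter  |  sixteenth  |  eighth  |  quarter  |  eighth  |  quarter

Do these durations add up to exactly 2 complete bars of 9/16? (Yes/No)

Yes

One bar of 9/16 = 9 sixteenth notes, so 2 bars = 18.
Convert each value to sixteenth notes: sixteenth note = 1; quarter = 4; sixteenth = 1; eighth = 2; quarter = 4; eighth = 2; quarter = 4.
Total: 1 + 4 + 1 + 2 + 4 + 2 + 4 = 18.
18 equals 18, so the answer is Yes.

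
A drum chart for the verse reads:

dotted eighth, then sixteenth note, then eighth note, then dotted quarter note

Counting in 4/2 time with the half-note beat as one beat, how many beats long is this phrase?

1.5

One half-note beat = 8 sixteenth notes.
In sixteenth notes: dotted eighth = 3; sixteenth note = 1; eighth note = 2; dotted quarter note = 6.
Total: 3 + 1 + 2 + 6 = 12.
12 ÷ 8 = 1.5 beats.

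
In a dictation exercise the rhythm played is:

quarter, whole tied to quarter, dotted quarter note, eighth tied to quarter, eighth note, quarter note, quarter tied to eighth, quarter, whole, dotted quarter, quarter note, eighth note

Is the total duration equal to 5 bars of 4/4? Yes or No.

One bar of 4/4 = 8 eighth notes, so 5 bars = 40.
In eighth notes: quarter = 2; whole tied to quarter (whole + quarter) = 10; dotted quarter note = 3; eighth tied to quarter (eighth + quarter) = 3; eighth note = 1; quarter note = 2; quarter tied to eighth (quarter + eighth) = 3; quarter = 2; whole = 8; dotted quarter = 3; quarter note = 2; eighth note = 1.
Adding: 2 + 10 + 3 + 3 + 1 + 2 + 3 + 2 + 8 + 3 + 2 + 1 = 40.
40 equals 40, so the answer is Yes.

Yes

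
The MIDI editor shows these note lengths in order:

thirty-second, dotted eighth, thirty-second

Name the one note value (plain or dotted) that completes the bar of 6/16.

The bar of 6/16 = 12 thirty-second notes.
Express everything in thirty-second notes: thirty-second = 1; dotted eighth = 6; thirty-second = 1.
Altogether 1 + 6 + 1 = 8.
Remaining: 12 − 8 = 4 thirty-second notes, which is a eighth note.

eighth note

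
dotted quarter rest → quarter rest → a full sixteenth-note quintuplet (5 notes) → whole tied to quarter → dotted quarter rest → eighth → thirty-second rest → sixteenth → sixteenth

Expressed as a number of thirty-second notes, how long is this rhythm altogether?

In thirty-second notes: dotted quarter rest = 12; quarter rest = 8; a full sixteenth-note quintuplet (5 notes) (five quintuplet sixteenths span one quarter) = 8; whole tied to quarter (whole + quarter) = 40; dotted quarter rest = 12; eighth = 4; thirty-second rest = 1; sixteenth = 2; sixteenth = 2.
Sum: 12 + 8 + 8 + 40 + 12 + 4 + 1 + 2 + 2 = 89 thirty-second notes.

89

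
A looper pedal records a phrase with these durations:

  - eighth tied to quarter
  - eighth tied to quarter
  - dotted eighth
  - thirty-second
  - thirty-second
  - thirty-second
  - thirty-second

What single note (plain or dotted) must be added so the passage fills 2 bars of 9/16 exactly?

sixteenth note

2 bars of 9/16 = 36 thirty-second notes.
Working in thirty-second notes: eighth tied to quarter (eighth + quarter) = 12; eighth tied to quarter (eighth + quarter) = 12; dotted eighth = 6; thirty-second = 1; thirty-second = 1; thirty-second = 1; thirty-second = 1.
Altogether 12 + 12 + 6 + 1 + 1 + 1 + 1 = 34.
Remaining: 36 − 34 = 2 thirty-second notes, which is a sixteenth note.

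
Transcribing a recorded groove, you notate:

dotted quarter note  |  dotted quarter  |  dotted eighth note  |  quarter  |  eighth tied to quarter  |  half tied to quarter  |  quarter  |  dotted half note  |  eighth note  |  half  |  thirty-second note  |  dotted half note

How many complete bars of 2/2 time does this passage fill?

One bar of 2/2 = 32 thirty-second notes.
Convert each value to thirty-second notes: dotted quarter note = 12; dotted quarter = 12; dotted eighth note = 6; quarter = 8; eighth tied to quarter (eighth + quarter) = 12; half tied to quarter (half + quarter) = 24; quarter = 8; dotted half note = 24; eighth note = 4; half = 16; thirty-second note = 1; dotted half note = 24.
Sum: 12 + 12 + 6 + 8 + 12 + 24 + 8 + 24 + 4 + 16 + 1 + 24 = 151.
151 ÷ 32 = 4 complete bars with 23 left over.

4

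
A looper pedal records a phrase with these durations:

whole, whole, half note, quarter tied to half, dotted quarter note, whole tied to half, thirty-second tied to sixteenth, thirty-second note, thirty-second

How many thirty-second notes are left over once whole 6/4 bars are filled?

One bar of 6/4 = 48 thirty-second notes.
Convert each value to thirty-second notes: whole = 32; whole = 32; half note = 16; quarter tied to half (quarter + half) = 24; dotted quarter note = 12; whole tied to half (whole + half) = 48; thirty-second tied to sixteenth (thirty-second + sixteenth) = 3; thirty-second note = 1; thirty-second = 1.
Sum: 32 + 32 + 16 + 24 + 12 + 48 + 3 + 1 + 1 = 169.
169 ÷ 48 = 3 complete bars with 25 thirty-second notes remaining.

25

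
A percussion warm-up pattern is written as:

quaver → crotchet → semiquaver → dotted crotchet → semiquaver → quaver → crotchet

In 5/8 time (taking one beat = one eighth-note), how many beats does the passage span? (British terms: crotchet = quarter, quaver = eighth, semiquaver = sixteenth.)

One eighth-note beat = 2 sixteenth notes.
In sixteenth notes: quaver = 2; crotchet = 4; semiquaver = 1; dotted crotchet = 6; semiquaver = 1; quaver = 2; crotchet = 4.
Total: 2 + 4 + 1 + 6 + 1 + 2 + 4 = 20.
20 ÷ 2 = 10 beats.

10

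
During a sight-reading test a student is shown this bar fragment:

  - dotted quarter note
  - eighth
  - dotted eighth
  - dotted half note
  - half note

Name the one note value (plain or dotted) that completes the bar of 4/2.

sixteenth note

The bar of 4/2 = 32 sixteenth notes.
Express everything in sixteenth notes: dotted quarter note = 6; eighth = 2; dotted eighth = 3; dotted half note = 12; half note = 8.
Sum: 6 + 2 + 3 + 12 + 8 = 31.
Remaining: 32 − 31 = 1 sixteenth note, which is a sixteenth note.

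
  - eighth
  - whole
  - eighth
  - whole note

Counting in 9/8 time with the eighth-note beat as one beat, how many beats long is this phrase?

One eighth-note beat = 2 sixteenth notes.
In sixteenth notes: eighth = 2; whole = 16; eighth = 2; whole note = 16.
Sum: 2 + 16 + 2 + 16 = 36.
36 ÷ 2 = 18 beats.

18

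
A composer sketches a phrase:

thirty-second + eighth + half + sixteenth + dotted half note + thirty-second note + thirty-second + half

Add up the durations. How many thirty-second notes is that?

65

Each duration in thirty-second notes: thirty-second = 1; eighth = 4; half = 16; sixteenth = 2; dotted half note = 24; thirty-second note = 1; thirty-second = 1; half = 16.
Altogether 1 + 4 + 16 + 2 + 24 + 1 + 1 + 16 = 65 thirty-second notes.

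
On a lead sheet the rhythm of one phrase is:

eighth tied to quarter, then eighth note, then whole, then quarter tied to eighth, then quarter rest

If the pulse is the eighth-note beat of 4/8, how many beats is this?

One eighth-note beat = 2 sixteenth notes.
Convert each value to sixteenth notes: eighth tied to quarter (eighth + quarter) = 6; eighth note = 2; whole = 16; quarter tied to eighth (quarter + eighth) = 6; quarter rest = 4.
Sum: 6 + 2 + 16 + 6 + 4 = 34.
34 ÷ 2 = 17 beats.

17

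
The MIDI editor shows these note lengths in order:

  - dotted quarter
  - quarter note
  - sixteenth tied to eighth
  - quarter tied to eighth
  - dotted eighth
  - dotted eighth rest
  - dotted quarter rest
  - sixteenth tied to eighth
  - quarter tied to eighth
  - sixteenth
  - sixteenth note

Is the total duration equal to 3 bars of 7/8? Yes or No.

Yes

One bar of 7/8 = 14 sixteenth notes, so 3 bars = 42.
Working in sixteenth notes: dotted quarter = 6; quarter note = 4; sixteenth tied to eighth (sixteenth + eighth) = 3; quarter tied to eighth (quarter + eighth) = 6; dotted eighth = 3; dotted eighth rest = 3; dotted quarter rest = 6; sixteenth tied to eighth (sixteenth + eighth) = 3; quarter tied to eighth (quarter + eighth) = 6; sixteenth = 1; sixteenth note = 1.
Adding: 6 + 4 + 3 + 6 + 3 + 3 + 6 + 3 + 6 + 1 + 1 = 42.
42 equals 42, so the answer is Yes.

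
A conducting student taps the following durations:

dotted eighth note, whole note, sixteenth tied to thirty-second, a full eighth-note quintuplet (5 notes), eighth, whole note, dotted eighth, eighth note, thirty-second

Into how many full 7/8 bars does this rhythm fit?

One bar of 7/8 = 28 thirty-second notes.
Convert each value to thirty-second notes: dotted eighth note = 6; whole note = 32; sixteenth tied to thirty-second (sixteenth + thirty-second) = 3; a full eighth-note quintuplet (5 notes) (five quintuplet eighths span one half) = 16; eighth = 4; whole note = 32; dotted eighth = 6; eighth note = 4; thirty-second = 1.
Altogether 6 + 32 + 3 + 16 + 4 + 32 + 6 + 4 + 1 = 104.
104 ÷ 28 = 3 complete bars with 20 left over.

3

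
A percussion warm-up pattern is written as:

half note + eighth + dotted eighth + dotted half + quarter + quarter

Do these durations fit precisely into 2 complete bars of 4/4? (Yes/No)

No

One bar of 4/4 = 16 sixteenth notes, so 2 bars = 32.
Convert each value to sixteenth notes: half note = 8; eighth = 2; dotted eighth = 3; dotted half = 12; quarter = 4; quarter = 4.
Altogether 8 + 2 + 3 + 12 + 4 + 4 = 33.
33 exceeds 32, so the answer is No.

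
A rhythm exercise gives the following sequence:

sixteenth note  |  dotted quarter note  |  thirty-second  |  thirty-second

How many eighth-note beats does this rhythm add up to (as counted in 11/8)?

One eighth-note beat = 4 thirty-second notes.
Express everything in thirty-second notes: sixteenth note = 2; dotted quarter note = 12; thirty-second = 1; thirty-second = 1.
Sum: 2 + 12 + 1 + 1 = 16.
16 ÷ 4 = 4 beats.

4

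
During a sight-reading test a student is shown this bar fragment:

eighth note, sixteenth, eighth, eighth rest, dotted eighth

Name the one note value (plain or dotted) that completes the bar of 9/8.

half note

The bar of 9/8 = 18 sixteenth notes.
Working in sixteenth notes: eighth note = 2; sixteenth = 1; eighth = 2; eighth rest = 2; dotted eighth = 3.
Total: 2 + 1 + 2 + 2 + 3 = 10.
Remaining: 18 − 10 = 8 sixteenth notes, which is a half note.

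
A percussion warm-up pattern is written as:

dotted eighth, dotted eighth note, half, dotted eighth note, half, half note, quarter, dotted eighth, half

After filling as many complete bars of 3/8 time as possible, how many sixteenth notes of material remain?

0

One bar of 3/8 = 6 sixteenth notes.
Working in sixteenth notes: dotted eighth = 3; dotted eighth note = 3; half = 8; dotted eighth note = 3; half = 8; half note = 8; quarter = 4; dotted eighth = 3; half = 8.
Total: 3 + 3 + 8 + 3 + 8 + 8 + 4 + 3 + 8 = 48.
48 ÷ 6 = 8 complete bars with 0 sixteenth notes remaining.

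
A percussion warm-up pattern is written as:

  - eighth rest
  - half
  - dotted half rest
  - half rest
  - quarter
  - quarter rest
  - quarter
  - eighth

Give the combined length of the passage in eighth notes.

Each duration in eighth notes: eighth rest = 1; half = 4; dotted half rest = 6; half rest = 4; quarter = 2; quarter rest = 2; quarter = 2; eighth = 1.
Sum: 1 + 4 + 6 + 4 + 2 + 2 + 2 + 1 = 22 eighth notes.

22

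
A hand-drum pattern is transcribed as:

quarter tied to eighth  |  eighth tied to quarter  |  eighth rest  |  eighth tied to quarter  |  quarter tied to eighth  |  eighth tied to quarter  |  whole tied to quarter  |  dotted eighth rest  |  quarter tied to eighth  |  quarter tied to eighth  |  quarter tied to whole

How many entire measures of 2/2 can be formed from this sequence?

One bar of 2/2 = 16 sixteenth notes.
Convert each value to sixteenth notes: quarter tied to eighth (quarter + eighth) = 6; eighth tied to quarter (eighth + quarter) = 6; eighth rest = 2; eighth tied to quarter (eighth + quarter) = 6; quarter tied to eighth (quarter + eighth) = 6; eighth tied to quarter (eighth + quarter) = 6; whole tied to quarter (whole + quarter) = 20; dotted eighth rest = 3; quarter tied to eighth (quarter + eighth) = 6; quarter tied to eighth (quarter + eighth) = 6; quarter tied to whole (quarter + whole) = 20.
Altogether 6 + 6 + 2 + 6 + 6 + 6 + 20 + 3 + 6 + 6 + 20 = 87.
87 ÷ 16 = 5 complete bars with 7 left over.

5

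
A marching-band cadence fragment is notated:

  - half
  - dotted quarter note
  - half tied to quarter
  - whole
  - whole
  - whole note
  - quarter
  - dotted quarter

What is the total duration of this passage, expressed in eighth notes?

Convert each value to eighth notes: half = 4; dotted quarter note = 3; half tied to quarter (half + quarter) = 6; whole = 8; whole = 8; whole note = 8; quarter = 2; dotted quarter = 3.
Total: 4 + 3 + 6 + 8 + 8 + 8 + 2 + 3 = 42 eighth notes.

42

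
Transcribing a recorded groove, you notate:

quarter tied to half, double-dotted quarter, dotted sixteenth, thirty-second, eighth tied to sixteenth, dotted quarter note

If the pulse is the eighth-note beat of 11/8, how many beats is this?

One eighth-note beat = 4 thirty-second notes.
In thirty-second notes: quarter tied to half (quarter + half) = 24; double-dotted quarter = 14; dotted sixteenth = 3; thirty-second = 1; eighth tied to sixteenth (eighth + sixteenth) = 6; dotted quarter note = 12.
Adding: 24 + 14 + 3 + 1 + 6 + 12 = 60.
60 ÷ 4 = 15 beats.

15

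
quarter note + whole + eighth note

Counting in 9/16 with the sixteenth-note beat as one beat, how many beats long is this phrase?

One sixteenth-note beat = 2 thirty-second notes.
Convert each value to thirty-second notes: quarter note = 8; whole = 32; eighth note = 4.
Total: 8 + 32 + 4 = 44.
44 ÷ 2 = 22 beats.

22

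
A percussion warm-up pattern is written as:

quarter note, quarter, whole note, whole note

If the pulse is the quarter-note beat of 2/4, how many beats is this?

10

One quarter-note beat = 2 eighth notes.
In eighth notes: quarter note = 2; quarter = 2; whole note = 8; whole note = 8.
Adding: 2 + 2 + 8 + 8 = 20.
20 ÷ 2 = 10 beats.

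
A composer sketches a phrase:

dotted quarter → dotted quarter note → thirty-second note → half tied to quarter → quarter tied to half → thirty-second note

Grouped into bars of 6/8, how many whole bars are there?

One bar of 6/8 = 24 thirty-second notes.
Convert each value to thirty-second notes: dotted quarter = 12; dotted quarter note = 12; thirty-second note = 1; half tied to quarter (half + quarter) = 24; quarter tied to half (quarter + half) = 24; thirty-second note = 1.
Sum: 12 + 12 + 1 + 24 + 24 + 1 = 74.
74 ÷ 24 = 3 complete bars with 2 left over.

3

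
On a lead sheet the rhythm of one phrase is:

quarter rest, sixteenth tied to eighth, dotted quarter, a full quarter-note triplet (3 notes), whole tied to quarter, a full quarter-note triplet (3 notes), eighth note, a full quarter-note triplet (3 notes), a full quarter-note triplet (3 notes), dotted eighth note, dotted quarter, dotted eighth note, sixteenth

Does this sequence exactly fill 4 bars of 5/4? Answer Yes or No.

One bar of 5/4 = 20 sixteenth notes, so 4 bars = 80.
Convert each value to sixteenth notes: quarter rest = 4; sixteenth tied to eighth (sixteenth + eighth) = 3; dotted quarter = 6; a full quarter-note triplet (3 notes) (three triplet quarters span one half) = 8; whole tied to quarter (whole + quarter) = 20; a full quarter-note triplet (3 notes) (three triplet quarters span one half) = 8; eighth note = 2; a full quarter-note triplet (3 notes) (three triplet quarters span one half) = 8; a full quarter-note triplet (3 notes) (three triplet quarters span one half) = 8; dotted eighth note = 3; dotted quarter = 6; dotted eighth note = 3; sixteenth = 1.
Total: 4 + 3 + 6 + 8 + 20 + 8 + 2 + 8 + 8 + 3 + 6 + 3 + 1 = 80.
80 equals 80, so the answer is Yes.

Yes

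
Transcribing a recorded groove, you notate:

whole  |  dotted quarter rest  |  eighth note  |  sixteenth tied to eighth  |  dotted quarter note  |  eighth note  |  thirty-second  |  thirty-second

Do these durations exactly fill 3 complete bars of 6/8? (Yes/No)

Yes

One bar of 6/8 = 24 thirty-second notes, so 3 bars = 72.
In thirty-second notes: whole = 32; dotted quarter rest = 12; eighth note = 4; sixteenth tied to eighth (sixteenth + eighth) = 6; dotted quarter note = 12; eighth note = 4; thirty-second = 1; thirty-second = 1.
Sum: 32 + 12 + 4 + 6 + 12 + 4 + 1 + 1 = 72.
72 equals 72, so the answer is Yes.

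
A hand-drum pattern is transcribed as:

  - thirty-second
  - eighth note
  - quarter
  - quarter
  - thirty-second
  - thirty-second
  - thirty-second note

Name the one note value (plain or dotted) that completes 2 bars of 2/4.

quarter note

2 bars of 2/4 = 32 thirty-second notes.
Express everything in thirty-second notes: thirty-second = 1; eighth note = 4; quarter = 8; quarter = 8; thirty-second = 1; thirty-second = 1; thirty-second note = 1.
Total: 1 + 4 + 8 + 8 + 1 + 1 + 1 = 24.
Remaining: 32 − 24 = 8 thirty-second notes, which is a quarter note.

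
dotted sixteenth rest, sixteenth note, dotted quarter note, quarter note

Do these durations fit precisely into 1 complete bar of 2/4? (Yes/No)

One bar of 2/4 = 16 thirty-second notes.
Each duration in thirty-second notes: dotted sixteenth rest = 3; sixteenth note = 2; dotted quarter note = 12; quarter note = 8.
Altogether 3 + 2 + 12 + 8 = 25.
25 exceeds 16, so the answer is No.

No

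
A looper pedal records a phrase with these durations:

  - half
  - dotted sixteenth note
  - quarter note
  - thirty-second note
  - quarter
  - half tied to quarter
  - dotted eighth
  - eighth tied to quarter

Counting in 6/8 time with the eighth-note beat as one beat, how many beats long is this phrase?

One eighth-note beat = 4 thirty-second notes.
Convert each value to thirty-second notes: half = 16; dotted sixteenth note = 3; quarter note = 8; thirty-second note = 1; quarter = 8; half tied to quarter (half + quarter) = 24; dotted eighth = 6; eighth tied to quarter (eighth + quarter) = 12.
Sum: 16 + 3 + 8 + 1 + 8 + 24 + 6 + 12 = 78.
78 ÷ 4 = 19.5 beats.

19.5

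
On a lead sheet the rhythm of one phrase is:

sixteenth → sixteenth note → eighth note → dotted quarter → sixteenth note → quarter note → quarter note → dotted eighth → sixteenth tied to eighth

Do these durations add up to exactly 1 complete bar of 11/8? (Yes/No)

No

One bar of 11/8 = 22 sixteenth notes.
Working in sixteenth notes: sixteenth = 1; sixteenth note = 1; eighth note = 2; dotted quarter = 6; sixteenth note = 1; quarter note = 4; quarter note = 4; dotted eighth = 3; sixteenth tied to eighth (sixteenth + eighth) = 3.
Adding: 1 + 1 + 2 + 6 + 1 + 4 + 4 + 3 + 3 = 25.
25 exceeds 22, so the answer is No.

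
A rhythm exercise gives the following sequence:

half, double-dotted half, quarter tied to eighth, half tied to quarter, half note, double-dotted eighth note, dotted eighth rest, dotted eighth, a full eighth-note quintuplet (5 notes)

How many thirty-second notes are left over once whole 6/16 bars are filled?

11

One bar of 6/16 = 12 thirty-second notes.
Convert each value to thirty-second notes: half = 16; double-dotted half = 28; quarter tied to eighth (quarter + eighth) = 12; half tied to quarter (half + quarter) = 24; half note = 16; double-dotted eighth note = 7; dotted eighth rest = 6; dotted eighth = 6; a full eighth-note quintuplet (5 notes) (five quintuplet eighths span one half) = 16.
Sum: 16 + 28 + 12 + 24 + 16 + 7 + 6 + 6 + 16 = 131.
131 ÷ 12 = 10 complete bars with 11 thirty-second notes remaining.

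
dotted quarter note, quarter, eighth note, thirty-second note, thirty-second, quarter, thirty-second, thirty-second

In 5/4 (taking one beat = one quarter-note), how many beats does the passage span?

One quarter-note beat = 8 thirty-second notes.
In thirty-second notes: dotted quarter note = 12; quarter = 8; eighth note = 4; thirty-second note = 1; thirty-second = 1; quarter = 8; thirty-second = 1; thirty-second = 1.
Sum: 12 + 8 + 4 + 1 + 1 + 8 + 1 + 1 = 36.
36 ÷ 8 = 4.5 beats.

4.5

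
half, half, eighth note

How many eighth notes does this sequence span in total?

9

Convert each value to eighth notes: half = 4; half = 4; eighth note = 1.
Sum: 4 + 4 + 1 = 9 eighth notes.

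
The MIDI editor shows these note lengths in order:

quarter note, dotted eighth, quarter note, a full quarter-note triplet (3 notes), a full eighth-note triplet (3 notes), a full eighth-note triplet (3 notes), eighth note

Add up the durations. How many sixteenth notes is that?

In sixteenth notes: quarter note = 4; dotted eighth = 3; quarter note = 4; a full quarter-note triplet (3 notes) (three triplet quarters span one half) = 8; a full eighth-note triplet (3 notes) (three triplet eighths span one quarter) = 4; a full eighth-note triplet (3 notes) (three triplet eighths span one quarter) = 4; eighth note = 2.
Sum: 4 + 3 + 4 + 8 + 4 + 4 + 2 = 29 sixteenth notes.

29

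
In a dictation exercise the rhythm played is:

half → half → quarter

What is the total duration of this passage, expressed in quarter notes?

5

Working in quarter notes: half = 2; half = 2; quarter = 1.
Sum: 2 + 2 + 1 = 5 quarter notes.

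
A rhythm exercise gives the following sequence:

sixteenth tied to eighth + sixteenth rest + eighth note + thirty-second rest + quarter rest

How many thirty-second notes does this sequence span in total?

In thirty-second notes: sixteenth tied to eighth (sixteenth + eighth) = 6; sixteenth rest = 2; eighth note = 4; thirty-second rest = 1; quarter rest = 8.
Adding: 6 + 2 + 4 + 1 + 8 = 21 thirty-second notes.

21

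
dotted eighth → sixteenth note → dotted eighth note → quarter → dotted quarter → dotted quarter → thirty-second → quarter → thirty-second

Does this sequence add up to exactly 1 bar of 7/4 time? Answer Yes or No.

Yes

One bar of 7/4 = 56 thirty-second notes.
In thirty-second notes: dotted eighth = 6; sixteenth note = 2; dotted eighth note = 6; quarter = 8; dotted quarter = 12; dotted quarter = 12; thirty-second = 1; quarter = 8; thirty-second = 1.
Total: 6 + 2 + 6 + 8 + 12 + 12 + 1 + 8 + 1 = 56.
56 equals 56, so the answer is Yes.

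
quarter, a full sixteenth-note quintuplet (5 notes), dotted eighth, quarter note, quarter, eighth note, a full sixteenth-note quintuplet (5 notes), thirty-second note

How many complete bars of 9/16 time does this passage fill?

2

One bar of 9/16 = 18 thirty-second notes.
In thirty-second notes: quarter = 8; a full sixteenth-note quintuplet (5 notes) (five quintuplet sixteenths span one quarter) = 8; dotted eighth = 6; quarter note = 8; quarter = 8; eighth note = 4; a full sixteenth-note quintuplet (5 notes) (five quintuplet sixteenths span one quarter) = 8; thirty-second note = 1.
Adding: 8 + 8 + 6 + 8 + 8 + 4 + 8 + 1 = 51.
51 ÷ 18 = 2 complete bars with 15 left over.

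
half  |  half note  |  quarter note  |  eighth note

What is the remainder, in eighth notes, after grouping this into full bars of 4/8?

3

One bar of 4/8 = 4 eighth notes.
Convert each value to eighth notes: half = 4; half note = 4; quarter note = 2; eighth note = 1.
Adding: 4 + 4 + 2 + 1 = 11.
11 ÷ 4 = 2 complete bars with 3 eighth notes remaining.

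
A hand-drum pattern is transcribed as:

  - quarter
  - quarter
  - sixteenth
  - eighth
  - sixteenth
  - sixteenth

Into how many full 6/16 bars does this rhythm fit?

One bar of 6/16 = 6 sixteenth notes.
Working in sixteenth notes: quarter = 4; quarter = 4; sixteenth = 1; eighth = 2; sixteenth = 1; sixteenth = 1.
Total: 4 + 4 + 1 + 2 + 1 + 1 = 13.
13 ÷ 6 = 2 complete bars with 1 left over.

2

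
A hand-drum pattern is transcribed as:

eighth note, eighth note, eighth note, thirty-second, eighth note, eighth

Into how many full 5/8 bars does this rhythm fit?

One bar of 5/8 = 20 thirty-second notes.
Working in thirty-second notes: eighth note = 4; eighth note = 4; eighth note = 4; thirty-second = 1; eighth note = 4; eighth = 4.
Adding: 4 + 4 + 4 + 1 + 4 + 4 = 21.
21 ÷ 20 = 1 complete bar with 1 left over.

1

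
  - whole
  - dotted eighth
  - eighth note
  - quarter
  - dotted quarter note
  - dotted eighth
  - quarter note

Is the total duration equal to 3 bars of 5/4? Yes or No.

One bar of 5/4 = 20 sixteenth notes, so 3 bars = 60.
Working in sixteenth notes: whole = 16; dotted eighth = 3; eighth note = 2; quarter = 4; dotted quarter note = 6; dotted eighth = 3; quarter note = 4.
Sum: 16 + 3 + 2 + 4 + 6 + 3 + 4 = 38.
38 falls short of 60, so the answer is No.

No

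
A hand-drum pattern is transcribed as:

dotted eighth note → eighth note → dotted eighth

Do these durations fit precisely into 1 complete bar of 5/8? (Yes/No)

One bar of 5/8 = 10 sixteenth notes.
In sixteenth notes: dotted eighth note = 3; eighth note = 2; dotted eighth = 3.
Sum: 3 + 2 + 3 = 8.
8 falls short of 10, so the answer is No.

No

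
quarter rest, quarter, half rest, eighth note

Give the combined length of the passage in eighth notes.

Convert each value to eighth notes: quarter rest = 2; quarter = 2; half rest = 4; eighth note = 1.
Altogether 2 + 2 + 4 + 1 = 9 eighth notes.

9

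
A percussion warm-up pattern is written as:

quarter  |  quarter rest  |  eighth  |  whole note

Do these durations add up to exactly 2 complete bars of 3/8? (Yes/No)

No

One bar of 3/8 = 3 eighth notes, so 2 bars = 6.
Working in eighth notes: quarter = 2; quarter rest = 2; eighth = 1; whole note = 8.
Total: 2 + 2 + 1 + 8 = 13.
13 exceeds 6, so the answer is No.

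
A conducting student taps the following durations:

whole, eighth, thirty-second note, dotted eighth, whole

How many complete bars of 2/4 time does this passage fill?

One bar of 2/4 = 16 thirty-second notes.
Working in thirty-second notes: whole = 32; eighth = 4; thirty-second note = 1; dotted eighth = 6; whole = 32.
Altogether 32 + 4 + 1 + 6 + 32 = 75.
75 ÷ 16 = 4 complete bars with 11 left over.

4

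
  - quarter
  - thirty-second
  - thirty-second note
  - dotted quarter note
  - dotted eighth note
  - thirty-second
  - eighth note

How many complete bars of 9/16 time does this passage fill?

One bar of 9/16 = 18 thirty-second notes.
Each duration in thirty-second notes: quarter = 8; thirty-second = 1; thirty-second note = 1; dotted quarter note = 12; dotted eighth note = 6; thirty-second = 1; eighth note = 4.
Total: 8 + 1 + 1 + 12 + 6 + 1 + 4 = 33.
33 ÷ 18 = 1 complete bar with 15 left over.

1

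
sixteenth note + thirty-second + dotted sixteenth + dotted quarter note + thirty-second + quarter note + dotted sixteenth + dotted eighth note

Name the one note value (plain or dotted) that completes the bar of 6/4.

dotted quarter note

The bar of 6/4 = 48 thirty-second notes.
In thirty-second notes: sixteenth note = 2; thirty-second = 1; dotted sixteenth = 3; dotted quarter note = 12; thirty-second = 1; quarter note = 8; dotted sixteenth = 3; dotted eighth note = 6.
Altogether 2 + 1 + 3 + 12 + 1 + 8 + 3 + 6 = 36.
Remaining: 48 − 36 = 12 thirty-second notes, which is a dotted quarter note.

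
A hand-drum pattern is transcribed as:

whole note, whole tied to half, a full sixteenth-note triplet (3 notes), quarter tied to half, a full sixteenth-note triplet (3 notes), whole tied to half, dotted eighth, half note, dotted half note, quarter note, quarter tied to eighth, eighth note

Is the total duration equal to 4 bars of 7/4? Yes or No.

No

One bar of 7/4 = 28 sixteenth notes, so 4 bars = 112.
In sixteenth notes: whole note = 16; whole tied to half (whole + half) = 24; a full sixteenth-note triplet (3 notes) (three triplet sixteenths span one eighth) = 2; quarter tied to half (quarter + half) = 12; a full sixteenth-note triplet (3 notes) (three triplet sixteenths span one eighth) = 2; whole tied to half (whole + half) = 24; dotted eighth = 3; half note = 8; dotted half note = 12; quarter note = 4; quarter tied to eighth (quarter + eighth) = 6; eighth note = 2.
Total: 16 + 24 + 2 + 12 + 2 + 24 + 3 + 8 + 12 + 4 + 6 + 2 = 115.
115 exceeds 112, so the answer is No.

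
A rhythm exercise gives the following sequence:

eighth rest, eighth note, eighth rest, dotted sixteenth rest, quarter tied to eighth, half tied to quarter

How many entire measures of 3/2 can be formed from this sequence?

One bar of 3/2 = 48 thirty-second notes.
Working in thirty-second notes: eighth rest = 4; eighth note = 4; eighth rest = 4; dotted sixteenth rest = 3; quarter tied to eighth (quarter + eighth) = 12; half tied to quarter (half + quarter) = 24.
Altogether 4 + 4 + 4 + 3 + 12 + 24 = 51.
51 ÷ 48 = 1 complete bar with 3 left over.

1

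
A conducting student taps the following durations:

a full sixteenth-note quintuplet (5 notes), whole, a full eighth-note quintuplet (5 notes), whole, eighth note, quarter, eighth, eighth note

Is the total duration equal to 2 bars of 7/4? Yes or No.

One bar of 7/4 = 14 eighth notes, so 2 bars = 28.
Express everything in eighth notes: a full sixteenth-note quintuplet (5 notes) (five quintuplet sixteenths span one quarter) = 2; whole = 8; a full eighth-note quintuplet (5 notes) (five quintuplet eighths span one half) = 4; whole = 8; eighth note = 1; quarter = 2; eighth = 1; eighth note = 1.
Adding: 2 + 8 + 4 + 8 + 1 + 2 + 1 + 1 = 27.
27 falls short of 28, so the answer is No.

No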